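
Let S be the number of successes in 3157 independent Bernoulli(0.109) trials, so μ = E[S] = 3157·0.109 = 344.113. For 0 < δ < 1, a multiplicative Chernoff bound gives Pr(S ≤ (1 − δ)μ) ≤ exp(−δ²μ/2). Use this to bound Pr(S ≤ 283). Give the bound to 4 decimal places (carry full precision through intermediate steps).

Write 283 = (1 − δ)μ, so δ = 1 − 283/344.113 = 0.1775957…
Then the exponent is δ²μ/2 = (μ − 283)²/(2μ) = 5.426704.
Bound = exp(−5.426704) = 0.00440.

0.0044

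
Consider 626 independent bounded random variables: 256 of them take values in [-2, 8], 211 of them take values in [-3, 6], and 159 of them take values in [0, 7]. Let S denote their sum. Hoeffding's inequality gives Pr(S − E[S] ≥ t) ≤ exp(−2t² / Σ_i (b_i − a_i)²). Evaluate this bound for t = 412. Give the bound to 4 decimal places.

Σ(b_i − a_i)² = 256·10² + 211·9² + 159·7² = 50482.
Exponent = 2·412² / 50482 = 6.72493.
Bound = exp(−6.72493) = 0.00120.

0.0012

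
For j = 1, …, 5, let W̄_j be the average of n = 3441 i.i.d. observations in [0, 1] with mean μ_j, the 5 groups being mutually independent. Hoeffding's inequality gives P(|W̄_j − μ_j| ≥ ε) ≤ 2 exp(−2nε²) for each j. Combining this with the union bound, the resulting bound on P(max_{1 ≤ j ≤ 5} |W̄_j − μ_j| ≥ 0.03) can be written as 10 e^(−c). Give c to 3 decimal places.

Union bound over the 5 events: P(max_{1 ≤ j ≤ 5} |W̄_j − μ_j| ≥ 0.03) ≤ 5·2·exp(−2nε²) = 10 exp(−2·3441·0.03²).
So c = 2·3441·0.03² = 6.1938.

6.194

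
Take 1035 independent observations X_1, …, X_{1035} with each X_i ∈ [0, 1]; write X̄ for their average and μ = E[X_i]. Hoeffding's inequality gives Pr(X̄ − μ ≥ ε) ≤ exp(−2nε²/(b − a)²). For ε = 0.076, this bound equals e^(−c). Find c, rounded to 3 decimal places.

c = 2nε²/(b − a)² = 2·1035·0.076² / 1² = 11.9563.

11.956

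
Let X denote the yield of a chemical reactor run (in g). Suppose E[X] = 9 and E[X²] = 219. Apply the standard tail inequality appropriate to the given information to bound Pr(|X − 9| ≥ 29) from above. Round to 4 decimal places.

The first two moments determine the variance, so Chebyshev's inequality is the sharpest standard bound available.
Var(X) = E[X²] − (E[X])² = 219 − 81 = 138.
Chebyshev's inequality: Pr(|X − μ| ≥ t) ≤ Var(X)/t² = 138/841 = 0.1641.

0.1641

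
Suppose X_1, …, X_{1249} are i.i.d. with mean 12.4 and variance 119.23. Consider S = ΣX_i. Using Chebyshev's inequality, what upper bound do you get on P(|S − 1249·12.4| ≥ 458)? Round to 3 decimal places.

0.710

Var(S) = n·Var(X_i) = 1249·119.23 = 148918.27.
Chebyshev: P(|S − 1249·12.4| ≥ 458) ≤ Var(S)/458² = 148918.27/209764 = 0.7099.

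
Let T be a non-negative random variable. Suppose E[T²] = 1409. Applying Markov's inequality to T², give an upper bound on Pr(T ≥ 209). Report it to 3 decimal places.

Since T ≥ 0, the event {T ≥ 209} is the same as {T² ≥ 43681}.
Markov's inequality applied to T² gives Pr(T² ≥ 43681) ≤ E[T²]/43681 = 1409/43681 = 0.0323.

0.032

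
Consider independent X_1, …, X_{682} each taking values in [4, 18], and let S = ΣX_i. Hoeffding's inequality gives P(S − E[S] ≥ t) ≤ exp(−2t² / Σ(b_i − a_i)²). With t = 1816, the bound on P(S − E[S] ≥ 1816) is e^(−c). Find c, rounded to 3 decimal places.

Σ(b_i − a_i)² = 682·(14)² = 133672.
c = 2t²/133672 = 2·1816²/133672 = 49.3425.

49.343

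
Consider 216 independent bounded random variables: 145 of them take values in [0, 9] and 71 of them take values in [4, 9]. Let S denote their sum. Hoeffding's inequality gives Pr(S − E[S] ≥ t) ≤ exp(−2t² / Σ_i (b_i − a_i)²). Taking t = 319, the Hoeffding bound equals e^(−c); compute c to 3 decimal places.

15.053

Σ(b_i − a_i)² = 145·9² + 71·5² = 13520.
c = 2t² / 13520 = 2·319² / 13520 = 15.0534.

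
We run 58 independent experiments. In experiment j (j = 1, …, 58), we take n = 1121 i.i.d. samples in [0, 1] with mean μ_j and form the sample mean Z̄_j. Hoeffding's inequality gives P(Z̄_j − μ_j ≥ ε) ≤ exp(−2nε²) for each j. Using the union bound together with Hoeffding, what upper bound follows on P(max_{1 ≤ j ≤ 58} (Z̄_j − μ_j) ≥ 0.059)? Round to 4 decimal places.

Per-experiment Hoeffding bound: exp(−2·1121·0.059²) = exp(−7.80440) = 0.00040794.
Union bound over 58 events: 58·0.00040794 = 0.02366.

0.0237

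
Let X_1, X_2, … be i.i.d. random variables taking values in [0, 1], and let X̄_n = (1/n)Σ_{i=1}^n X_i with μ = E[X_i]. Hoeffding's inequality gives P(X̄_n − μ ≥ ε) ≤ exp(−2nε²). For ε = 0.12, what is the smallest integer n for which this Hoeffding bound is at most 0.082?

87

Require exp(−2nε²) ≤ 0.082, i.e. 2nε² ≥ ln(1/0.082) = 2.501036.
So n ≥ 2.501036 / (2·0.12²) = 86.842.
The smallest integer n is 87.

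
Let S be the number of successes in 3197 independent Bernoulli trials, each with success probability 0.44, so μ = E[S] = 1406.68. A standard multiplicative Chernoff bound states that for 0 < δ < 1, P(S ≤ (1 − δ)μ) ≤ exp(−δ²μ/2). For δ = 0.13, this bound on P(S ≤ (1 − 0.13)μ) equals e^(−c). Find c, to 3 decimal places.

11.886

c = δ²μ/2 = 0.13²·1406.68/2 = 11.8864.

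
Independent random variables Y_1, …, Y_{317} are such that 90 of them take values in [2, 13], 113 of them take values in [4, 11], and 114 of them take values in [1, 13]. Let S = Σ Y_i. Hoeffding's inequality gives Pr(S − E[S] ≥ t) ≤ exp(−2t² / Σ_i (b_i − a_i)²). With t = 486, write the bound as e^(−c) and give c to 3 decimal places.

14.383

Σ(b_i − a_i)² = 90·11² + 113·7² + 114·12² = 32843.
c = 2t² / 32843 = 2·486² / 32843 = 14.3833.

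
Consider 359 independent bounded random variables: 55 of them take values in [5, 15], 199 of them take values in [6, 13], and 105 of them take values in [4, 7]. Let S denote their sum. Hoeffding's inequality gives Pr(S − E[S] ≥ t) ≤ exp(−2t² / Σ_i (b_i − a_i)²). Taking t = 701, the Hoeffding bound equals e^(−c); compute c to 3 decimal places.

60.682

Σ(b_i − a_i)² = 55·10² + 199·7² + 105·3² = 16196.
c = 2t² / 16196 = 2·701² / 16196 = 60.6818.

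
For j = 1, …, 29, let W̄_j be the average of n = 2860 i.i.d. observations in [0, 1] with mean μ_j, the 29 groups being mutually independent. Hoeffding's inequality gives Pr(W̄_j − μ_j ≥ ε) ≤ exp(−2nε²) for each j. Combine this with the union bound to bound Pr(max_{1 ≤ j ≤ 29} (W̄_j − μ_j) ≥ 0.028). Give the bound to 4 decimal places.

0.3272

Per-experiment Hoeffding bound: exp(−2·2860·0.028²) = exp(−4.48448) = 0.011283.
Union bound over 29 events: 29·0.011283 = 0.32720.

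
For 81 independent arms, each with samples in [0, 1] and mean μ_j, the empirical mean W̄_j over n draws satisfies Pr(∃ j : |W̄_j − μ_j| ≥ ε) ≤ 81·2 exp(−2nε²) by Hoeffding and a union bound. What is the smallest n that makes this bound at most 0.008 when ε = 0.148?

Need 2·81·exp(−2nε²) ≤ 0.008, i.e. exp(−2nε²) ≤ 0.008/162.
So 2nε² ≥ ln(162/0.008) = 9.915910.
Hence n ≥ 9.915910/(2·0.148²) = 226.349.
The smallest integer n is 227.

227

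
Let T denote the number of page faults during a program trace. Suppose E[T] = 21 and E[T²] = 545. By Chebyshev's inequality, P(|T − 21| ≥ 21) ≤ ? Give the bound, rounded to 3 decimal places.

Var(T) = E[T²] − (E[T])² = 545 − 441 = 104.
Chebyshev's inequality: P(|T − μ| ≥ t) ≤ Var(T)/t² = 104/441 = 0.2358.

0.236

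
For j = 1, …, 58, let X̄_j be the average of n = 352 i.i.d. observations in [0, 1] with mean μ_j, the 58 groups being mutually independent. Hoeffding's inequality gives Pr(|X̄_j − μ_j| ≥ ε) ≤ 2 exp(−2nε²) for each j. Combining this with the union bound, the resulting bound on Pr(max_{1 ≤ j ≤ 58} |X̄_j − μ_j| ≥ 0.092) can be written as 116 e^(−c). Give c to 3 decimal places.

5.959

Union bound over the 58 events: Pr(max_{1 ≤ j ≤ 58} |X̄_j − μ_j| ≥ 0.092) ≤ 58·2·exp(−2nε²) = 116 exp(−2·352·0.092²).
So c = 2·352·0.092² = 5.9587.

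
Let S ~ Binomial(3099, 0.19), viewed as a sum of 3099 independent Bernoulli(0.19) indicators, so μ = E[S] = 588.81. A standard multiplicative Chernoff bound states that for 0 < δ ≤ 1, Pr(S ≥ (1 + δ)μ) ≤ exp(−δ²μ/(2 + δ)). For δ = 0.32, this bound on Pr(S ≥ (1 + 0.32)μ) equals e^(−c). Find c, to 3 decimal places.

25.989

c = δ²μ/(2 + δ) = 0.32²·588.81/(2 + 0.32) = 25.9889.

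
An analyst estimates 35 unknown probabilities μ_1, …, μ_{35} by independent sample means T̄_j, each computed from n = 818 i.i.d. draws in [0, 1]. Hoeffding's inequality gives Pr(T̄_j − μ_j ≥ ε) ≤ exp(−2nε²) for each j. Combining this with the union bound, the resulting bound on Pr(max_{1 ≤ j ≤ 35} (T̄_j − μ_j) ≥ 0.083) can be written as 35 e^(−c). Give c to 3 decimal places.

11.270

Union bound over the 35 events: Pr(max_{1 ≤ j ≤ 35} (T̄_j − μ_j) ≥ 0.083) ≤ 35·exp(−2nε²) = 35 exp(−2·818·0.083²).
So c = 2·818·0.083² = 11.2704.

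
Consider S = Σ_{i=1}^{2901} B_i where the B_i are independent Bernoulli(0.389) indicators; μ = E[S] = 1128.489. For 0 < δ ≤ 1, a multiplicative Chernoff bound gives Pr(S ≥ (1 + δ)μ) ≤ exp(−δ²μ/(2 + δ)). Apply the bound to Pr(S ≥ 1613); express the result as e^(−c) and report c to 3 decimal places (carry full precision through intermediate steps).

85.629

Write 1613 = (1 + δ)μ, so δ = 1613/1128.489 − 1 = 0.4293449…
Then the exponent is δ²μ/(2 + δ) = (1613 − μ)² / (μ·(2 + δ)) = 85.628981.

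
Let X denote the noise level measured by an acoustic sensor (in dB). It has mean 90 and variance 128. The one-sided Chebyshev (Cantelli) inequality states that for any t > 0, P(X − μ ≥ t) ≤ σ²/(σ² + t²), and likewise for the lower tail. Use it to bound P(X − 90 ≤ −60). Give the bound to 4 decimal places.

0.0343

Here σ² = 128 and t = 60, so σ² + t² = 3728.
Cantelli's bound: 128/3728 = 0.0343.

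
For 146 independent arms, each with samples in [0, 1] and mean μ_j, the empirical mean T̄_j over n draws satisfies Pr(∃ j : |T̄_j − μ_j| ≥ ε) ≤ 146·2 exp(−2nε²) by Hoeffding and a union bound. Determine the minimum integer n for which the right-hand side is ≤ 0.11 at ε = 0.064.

Need 2·146·exp(−2nε²) ≤ 0.11, i.e. exp(−2nε²) ≤ 0.11/292.
So 2nε² ≥ ln(292/0.11) = 7.884029.
Hence n ≥ 7.884029/(2·0.064²) = 962.406.
The smallest integer n is 963.

963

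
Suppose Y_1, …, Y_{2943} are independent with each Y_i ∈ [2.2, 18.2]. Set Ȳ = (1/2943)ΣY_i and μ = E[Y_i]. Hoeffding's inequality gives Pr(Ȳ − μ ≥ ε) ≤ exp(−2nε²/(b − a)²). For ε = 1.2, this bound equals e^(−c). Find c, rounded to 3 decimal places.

c = 2nε²/(b − a)² = 2·2943·1.2² / 16² = 33.1088.

33.109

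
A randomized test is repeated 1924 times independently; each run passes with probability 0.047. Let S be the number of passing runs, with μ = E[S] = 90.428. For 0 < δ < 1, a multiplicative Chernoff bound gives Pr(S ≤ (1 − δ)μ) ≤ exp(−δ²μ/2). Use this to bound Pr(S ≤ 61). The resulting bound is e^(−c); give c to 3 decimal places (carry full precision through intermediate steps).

Write 61 = (1 − δ)μ, so δ = 1 − 61/90.428 = 0.3254302…
Then the exponent is δ²μ/2 = (μ − 61)²/(2μ) = 4.788380.

4.788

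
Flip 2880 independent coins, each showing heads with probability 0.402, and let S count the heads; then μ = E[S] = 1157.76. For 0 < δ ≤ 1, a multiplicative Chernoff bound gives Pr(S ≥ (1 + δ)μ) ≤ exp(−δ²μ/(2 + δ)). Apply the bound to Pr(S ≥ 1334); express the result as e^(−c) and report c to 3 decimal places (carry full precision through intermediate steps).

12.465

Write 1334 = (1 + δ)μ, so δ = 1334/1157.76 − 1 = 0.152225…
Then the exponent is δ²μ/(2 + δ) = (1334 − μ)² / (μ·(2 + δ)) = 12.465301.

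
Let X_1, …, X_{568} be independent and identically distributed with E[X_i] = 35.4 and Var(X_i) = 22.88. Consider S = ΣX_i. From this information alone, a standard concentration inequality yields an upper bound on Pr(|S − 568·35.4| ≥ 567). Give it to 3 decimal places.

0.040

With mean and variance of each term known, Chebyshev's inequality bounds the deviation of the sum (or sample mean).
Var(S) = n·Var(X_i) = 568·22.88 = 12995.84.
Chebyshev: Pr(|S − 568·35.4| ≥ 567) ≤ Var(S)/567² = 12995.84/321489 = 0.0404.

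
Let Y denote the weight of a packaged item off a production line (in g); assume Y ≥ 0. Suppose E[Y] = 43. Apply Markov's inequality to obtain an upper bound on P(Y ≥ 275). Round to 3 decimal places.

0.156

Markov's inequality: for a non-negative random variable, P(Y ≥ a) ≤ E[Y]/a.
Here E[Y] = 43 and a = 275, so the bound is 43/275 = 0.1564.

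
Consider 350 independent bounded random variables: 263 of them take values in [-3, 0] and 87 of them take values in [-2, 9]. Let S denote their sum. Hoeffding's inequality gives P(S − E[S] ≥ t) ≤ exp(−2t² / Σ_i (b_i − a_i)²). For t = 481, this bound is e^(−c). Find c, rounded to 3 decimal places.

Σ(b_i − a_i)² = 263·3² + 87·11² = 12894.
c = 2t² / 12894 = 2·481² / 12894 = 35.8866.

35.887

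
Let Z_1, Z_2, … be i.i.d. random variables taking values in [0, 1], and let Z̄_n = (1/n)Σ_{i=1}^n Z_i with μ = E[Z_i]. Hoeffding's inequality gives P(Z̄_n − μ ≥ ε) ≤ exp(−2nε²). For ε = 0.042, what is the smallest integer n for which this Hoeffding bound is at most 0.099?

656

Require exp(−2nε²) ≤ 0.099, i.e. 2nε² ≥ ln(1/0.099) = 2.312635.
So n ≥ 2.312635 / (2·0.042²) = 655.509.
The smallest integer n is 656.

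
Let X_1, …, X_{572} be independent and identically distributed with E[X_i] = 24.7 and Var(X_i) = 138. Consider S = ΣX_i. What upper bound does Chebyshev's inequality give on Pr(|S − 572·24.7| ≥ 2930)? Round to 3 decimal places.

0.009

Var(S) = n·Var(X_i) = 572·138 = 78936.
Chebyshev: Pr(|S − 572·24.7| ≥ 2930) ≤ Var(S)/2930² = 78936/8584900 = 0.0092.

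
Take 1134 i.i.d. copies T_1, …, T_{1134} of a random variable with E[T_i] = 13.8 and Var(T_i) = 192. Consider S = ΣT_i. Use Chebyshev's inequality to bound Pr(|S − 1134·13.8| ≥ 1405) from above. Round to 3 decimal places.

Var(S) = n·Var(T_i) = 1134·192 = 217728.
Chebyshev: Pr(|S − 1134·13.8| ≥ 1405) ≤ Var(S)/1405² = 217728/1974025 = 0.1103.

0.110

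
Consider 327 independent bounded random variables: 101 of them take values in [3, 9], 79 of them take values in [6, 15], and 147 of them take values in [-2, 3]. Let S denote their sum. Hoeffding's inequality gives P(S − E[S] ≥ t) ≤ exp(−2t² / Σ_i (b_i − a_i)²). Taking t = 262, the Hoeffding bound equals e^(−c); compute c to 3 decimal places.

10.014

Σ(b_i − a_i)² = 101·6² + 79·9² + 147·5² = 13710.
c = 2t² / 13710 = 2·262² / 13710 = 10.0137.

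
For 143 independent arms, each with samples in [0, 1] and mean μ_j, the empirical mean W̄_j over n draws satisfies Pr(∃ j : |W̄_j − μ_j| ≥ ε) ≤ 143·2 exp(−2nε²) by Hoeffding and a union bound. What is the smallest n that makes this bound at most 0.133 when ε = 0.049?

1598

Need 2·143·exp(−2nε²) ≤ 0.133, i.e. exp(−2nε²) ≤ 0.133/286.
So 2nε² ≥ ln(286/0.133) = 7.673398.
Hence n ≥ 7.673398/(2·0.049²) = 1597.959.
The smallest integer n is 1598.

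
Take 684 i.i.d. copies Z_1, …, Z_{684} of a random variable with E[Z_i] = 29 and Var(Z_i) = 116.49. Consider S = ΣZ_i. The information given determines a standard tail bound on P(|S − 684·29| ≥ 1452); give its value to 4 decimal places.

With mean and variance of each term known, Chebyshev's inequality bounds the deviation of the sum (or sample mean).
Var(S) = n·Var(Z_i) = 684·116.49 = 79679.16.
Chebyshev: P(|S − 684·29| ≥ 1452) ≤ Var(S)/1452² = 79679.16/2108304 = 0.0378.

0.0378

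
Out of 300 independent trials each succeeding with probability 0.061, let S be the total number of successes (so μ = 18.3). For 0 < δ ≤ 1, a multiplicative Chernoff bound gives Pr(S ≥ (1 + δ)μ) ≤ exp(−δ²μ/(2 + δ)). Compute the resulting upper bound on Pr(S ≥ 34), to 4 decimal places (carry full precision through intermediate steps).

0.0090

Write 34 = (1 + δ)μ, so δ = 34/18.3 − 1 = 0.8579235…
Then the exponent is δ²μ/(2 + δ) = (34 − μ)² / (μ·(2 + δ)) = 4.713002.
Bound = exp(−4.713002) = 0.00898.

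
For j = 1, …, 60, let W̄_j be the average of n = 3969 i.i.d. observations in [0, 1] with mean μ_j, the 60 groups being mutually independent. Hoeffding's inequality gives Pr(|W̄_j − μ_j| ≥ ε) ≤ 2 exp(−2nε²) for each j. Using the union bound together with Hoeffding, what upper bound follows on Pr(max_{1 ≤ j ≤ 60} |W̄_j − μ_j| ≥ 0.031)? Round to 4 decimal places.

Per-experiment Hoeffding bound: 2·exp(−2·3969·0.031²) = 2·exp(−7.62842) = 0.00097286.
Union bound over 60 events: 60·0.00097286 = 0.05837.

0.0584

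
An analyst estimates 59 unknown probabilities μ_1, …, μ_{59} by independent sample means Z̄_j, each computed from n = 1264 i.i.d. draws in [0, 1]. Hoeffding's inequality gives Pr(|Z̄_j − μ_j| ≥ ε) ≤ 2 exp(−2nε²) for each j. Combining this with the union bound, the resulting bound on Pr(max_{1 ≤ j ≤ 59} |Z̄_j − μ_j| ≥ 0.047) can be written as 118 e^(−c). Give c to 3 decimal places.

5.584

Union bound over the 59 events: Pr(max_{1 ≤ j ≤ 59} |Z̄_j − μ_j| ≥ 0.047) ≤ 59·2·exp(−2nε²) = 118 exp(−2·1264·0.047²).
So c = 2·1264·0.047² = 5.5844.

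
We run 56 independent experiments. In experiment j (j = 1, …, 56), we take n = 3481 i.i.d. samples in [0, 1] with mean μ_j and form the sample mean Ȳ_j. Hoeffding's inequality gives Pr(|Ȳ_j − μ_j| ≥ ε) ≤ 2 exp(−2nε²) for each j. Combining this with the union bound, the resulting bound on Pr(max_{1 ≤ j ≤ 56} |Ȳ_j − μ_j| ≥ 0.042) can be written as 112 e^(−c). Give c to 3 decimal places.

Union bound over the 56 events: Pr(max_{1 ≤ j ≤ 56} |Ȳ_j − μ_j| ≥ 0.042) ≤ 56·2·exp(−2nε²) = 112 exp(−2·3481·0.042²).
So c = 2·3481·0.042² = 12.2810.

12.281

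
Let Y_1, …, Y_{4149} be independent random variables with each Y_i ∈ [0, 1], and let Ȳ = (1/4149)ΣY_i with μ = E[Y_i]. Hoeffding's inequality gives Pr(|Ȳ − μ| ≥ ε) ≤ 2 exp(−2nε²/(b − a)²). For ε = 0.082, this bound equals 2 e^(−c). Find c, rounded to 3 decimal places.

55.796

c = 2nε²/(b − a)² = 2·4149·0.082² / 1² = 55.7958.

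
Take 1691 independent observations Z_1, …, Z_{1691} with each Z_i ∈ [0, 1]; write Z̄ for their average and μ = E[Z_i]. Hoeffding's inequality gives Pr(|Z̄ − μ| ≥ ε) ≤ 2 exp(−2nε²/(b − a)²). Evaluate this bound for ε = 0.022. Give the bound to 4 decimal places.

Exponent: 2nε²/(b − a)² = 2·1691·0.022² / 1² = 1.63689.
Bound = 2·exp(−1.63689) = 0.38917.

0.3892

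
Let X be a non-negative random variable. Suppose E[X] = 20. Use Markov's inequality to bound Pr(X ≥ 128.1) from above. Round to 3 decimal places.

0.156

Markov's inequality: for a non-negative random variable, Pr(X ≥ a) ≤ E[X]/a.
Here E[X] = 20 and a = 128.1, so the bound is 20/128.1 = 0.1561.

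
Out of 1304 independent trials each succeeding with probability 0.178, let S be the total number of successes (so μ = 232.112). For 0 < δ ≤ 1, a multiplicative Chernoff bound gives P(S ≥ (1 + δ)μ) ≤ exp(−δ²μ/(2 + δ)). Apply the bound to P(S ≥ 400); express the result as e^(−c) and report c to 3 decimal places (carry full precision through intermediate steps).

Write 400 = (1 + δ)μ, so δ = 400/232.112 − 1 = 0.723306…
Then the exponent is δ²μ/(2 + δ) = (400 − μ)² / (μ·(2 + δ)) = 44.590801.

44.591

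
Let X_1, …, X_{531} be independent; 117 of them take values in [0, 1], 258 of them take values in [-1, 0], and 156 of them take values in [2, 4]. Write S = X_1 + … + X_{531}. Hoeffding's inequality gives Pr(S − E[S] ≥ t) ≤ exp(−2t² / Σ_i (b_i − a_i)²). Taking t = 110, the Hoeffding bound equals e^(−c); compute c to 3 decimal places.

Σ(b_i − a_i)² = 117·1² + 258·1² + 156·2² = 999.
c = 2t² / 999 = 2·110² / 999 = 24.2242.

24.224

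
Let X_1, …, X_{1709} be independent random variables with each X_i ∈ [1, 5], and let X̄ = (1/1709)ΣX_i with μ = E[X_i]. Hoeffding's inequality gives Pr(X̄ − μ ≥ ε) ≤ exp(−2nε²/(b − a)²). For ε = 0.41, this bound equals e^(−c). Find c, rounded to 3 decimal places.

35.910

c = 2nε²/(b − a)² = 2·1709·0.41² / 4² = 35.9104.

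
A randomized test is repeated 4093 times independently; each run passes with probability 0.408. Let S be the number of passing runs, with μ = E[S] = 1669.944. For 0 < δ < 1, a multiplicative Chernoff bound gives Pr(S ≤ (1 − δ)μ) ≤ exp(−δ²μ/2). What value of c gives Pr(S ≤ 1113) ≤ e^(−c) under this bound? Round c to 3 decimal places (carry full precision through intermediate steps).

Write 1113 = (1 − δ)μ, so δ = 1 − 1113/1669.944 = 0.3335106…
Then the exponent is δ²μ/2 = (μ − 1113)²/(2μ) = 92.873360.

92.873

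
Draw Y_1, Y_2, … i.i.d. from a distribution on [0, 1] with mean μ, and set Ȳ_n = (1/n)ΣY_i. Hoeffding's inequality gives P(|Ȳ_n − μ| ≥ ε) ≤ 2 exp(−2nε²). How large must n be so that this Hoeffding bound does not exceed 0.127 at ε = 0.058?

Require 2·exp(−2nε²) ≤ 0.127, i.e. 2nε² ≥ ln(2/0.127) = 2.756715.
So n ≥ 2.756715 / (2·0.058²) = 409.738.
The smallest integer n is 410.

410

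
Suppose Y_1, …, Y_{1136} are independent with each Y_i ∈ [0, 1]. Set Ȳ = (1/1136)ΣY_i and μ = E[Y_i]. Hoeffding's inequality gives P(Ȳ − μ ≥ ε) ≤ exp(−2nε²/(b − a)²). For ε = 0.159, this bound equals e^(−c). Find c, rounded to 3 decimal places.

c = 2nε²/(b − a)² = 2·1136·0.159² / 1² = 57.4384.

57.438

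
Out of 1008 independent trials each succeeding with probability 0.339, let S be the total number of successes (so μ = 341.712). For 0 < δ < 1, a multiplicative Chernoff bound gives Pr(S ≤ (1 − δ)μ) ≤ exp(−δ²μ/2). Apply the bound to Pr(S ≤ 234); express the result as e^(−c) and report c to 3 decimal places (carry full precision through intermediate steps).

Write 234 = (1 − δ)μ, so δ = 1 − 234/341.712 = 0.3152128…
Then the exponent is δ²μ/2 = (μ − 234)²/(2μ) = 16.976101.

16.976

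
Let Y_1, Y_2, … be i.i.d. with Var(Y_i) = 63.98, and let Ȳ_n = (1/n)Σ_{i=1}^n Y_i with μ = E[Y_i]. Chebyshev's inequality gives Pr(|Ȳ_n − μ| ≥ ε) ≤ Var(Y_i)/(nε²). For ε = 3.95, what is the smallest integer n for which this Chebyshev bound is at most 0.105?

Require 63.98/(n·3.95²) ≤ 0.105, i.e. n ≥ 63.98/(0.105·3.95²) = 39.054.
The smallest integer n is 40.

40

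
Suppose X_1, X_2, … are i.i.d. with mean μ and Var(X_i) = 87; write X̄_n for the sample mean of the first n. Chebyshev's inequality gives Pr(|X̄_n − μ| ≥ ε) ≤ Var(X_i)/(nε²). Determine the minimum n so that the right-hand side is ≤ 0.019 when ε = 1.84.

1353

Require 87/(n·1.84²) ≤ 0.019, i.e. n ≥ 87/(0.019·1.84²) = 1352.477.
The smallest integer n is 1353.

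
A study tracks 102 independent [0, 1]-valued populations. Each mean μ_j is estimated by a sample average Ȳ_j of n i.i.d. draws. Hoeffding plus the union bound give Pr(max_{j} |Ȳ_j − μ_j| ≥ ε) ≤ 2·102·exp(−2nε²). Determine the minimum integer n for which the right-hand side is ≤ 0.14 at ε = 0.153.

156

Need 2·102·exp(−2nε²) ≤ 0.14, i.e. exp(−2nε²) ≤ 0.14/204.
So 2nε² ≥ ln(204/0.14) = 7.284233.
Hence n ≥ 7.284233/(2·0.153²) = 155.586.
The smallest integer n is 156.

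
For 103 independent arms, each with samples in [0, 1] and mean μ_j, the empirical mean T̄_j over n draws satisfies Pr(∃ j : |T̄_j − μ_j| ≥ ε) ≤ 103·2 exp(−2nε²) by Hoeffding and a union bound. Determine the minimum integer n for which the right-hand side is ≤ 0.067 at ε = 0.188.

Need 2·103·exp(−2nε²) ≤ 0.067, i.e. exp(−2nε²) ≤ 0.067/206.
So 2nε² ≥ ln(206/0.067) = 8.030939.
Hence n ≥ 8.030939/(2·0.188²) = 113.611.
The smallest integer n is 114.

114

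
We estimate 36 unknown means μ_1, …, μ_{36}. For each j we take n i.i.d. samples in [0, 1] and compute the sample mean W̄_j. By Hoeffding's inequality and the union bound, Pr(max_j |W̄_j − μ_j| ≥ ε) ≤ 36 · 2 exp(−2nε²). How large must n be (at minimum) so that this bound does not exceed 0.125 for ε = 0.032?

3104

Need 2·36·exp(−2nε²) ≤ 0.125, i.e. exp(−2nε²) ≤ 0.125/72.
So 2nε² ≥ ln(72/0.125) = 6.356108.
Hence n ≥ 6.356108/(2·0.032²) = 3103.568.
The smallest integer n is 3104.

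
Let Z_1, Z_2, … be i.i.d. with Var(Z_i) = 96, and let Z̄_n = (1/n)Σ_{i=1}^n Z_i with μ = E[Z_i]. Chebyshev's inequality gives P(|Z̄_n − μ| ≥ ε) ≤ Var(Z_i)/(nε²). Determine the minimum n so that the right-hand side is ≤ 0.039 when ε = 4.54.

120

Require 96/(n·4.54²) ≤ 0.039, i.e. n ≥ 96/(0.039·4.54²) = 119.425.
The smallest integer n is 120.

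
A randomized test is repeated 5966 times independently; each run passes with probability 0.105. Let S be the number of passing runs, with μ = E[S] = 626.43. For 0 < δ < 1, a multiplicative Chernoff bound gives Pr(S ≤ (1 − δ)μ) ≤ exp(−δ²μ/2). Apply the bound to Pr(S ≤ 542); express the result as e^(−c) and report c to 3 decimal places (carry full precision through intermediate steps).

Write 542 = (1 − δ)μ, so δ = 1 − 542/626.43 = 0.1347796…
Then the exponent is δ²μ/2 = (μ − 542)²/(2μ) = 5.689722.

5.690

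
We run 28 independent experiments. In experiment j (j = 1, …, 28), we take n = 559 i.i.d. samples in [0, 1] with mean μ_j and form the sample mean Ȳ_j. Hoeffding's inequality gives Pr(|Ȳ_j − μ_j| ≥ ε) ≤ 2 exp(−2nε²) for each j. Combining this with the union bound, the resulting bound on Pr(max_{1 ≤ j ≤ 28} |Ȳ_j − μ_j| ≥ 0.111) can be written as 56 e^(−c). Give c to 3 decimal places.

Union bound over the 28 events: Pr(max_{1 ≤ j ≤ 28} |Ȳ_j − μ_j| ≥ 0.111) ≤ 28·2·exp(−2nε²) = 56 exp(−2·559·0.111²).
So c = 2·559·0.111² = 13.7749.

13.775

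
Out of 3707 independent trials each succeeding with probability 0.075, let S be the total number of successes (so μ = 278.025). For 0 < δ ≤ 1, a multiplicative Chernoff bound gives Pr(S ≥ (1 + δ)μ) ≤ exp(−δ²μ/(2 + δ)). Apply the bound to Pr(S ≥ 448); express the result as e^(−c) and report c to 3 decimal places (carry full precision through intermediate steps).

39.794

Write 448 = (1 + δ)μ, so δ = 448/278.025 − 1 = 0.6113659…
Then the exponent is δ²μ/(2 + δ) = (448 − μ)² / (μ·(2 + δ)) = 39.794085.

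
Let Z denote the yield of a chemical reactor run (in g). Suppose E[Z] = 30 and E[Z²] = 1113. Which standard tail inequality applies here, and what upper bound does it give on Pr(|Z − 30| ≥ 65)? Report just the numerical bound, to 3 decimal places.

0.050

The first two moments determine the variance, so Chebyshev's inequality is the sharpest standard bound available.
Var(Z) = E[Z²] − (E[Z])² = 1113 − 900 = 213.
Chebyshev's inequality: Pr(|Z − μ| ≥ t) ≤ Var(Z)/t² = 213/4225 = 0.0504.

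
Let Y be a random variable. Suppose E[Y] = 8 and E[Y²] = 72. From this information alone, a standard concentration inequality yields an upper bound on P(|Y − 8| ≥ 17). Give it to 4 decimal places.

0.0277

The first two moments determine the variance, so Chebyshev's inequality is the sharpest standard bound available.
Var(Y) = E[Y²] − (E[Y])² = 72 − 64 = 8.
Chebyshev's inequality: P(|Y − μ| ≥ t) ≤ Var(Y)/t² = 8/289 = 0.0277.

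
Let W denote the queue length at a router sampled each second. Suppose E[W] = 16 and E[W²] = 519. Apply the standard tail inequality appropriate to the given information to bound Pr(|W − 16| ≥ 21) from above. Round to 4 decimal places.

The first two moments determine the variance, so Chebyshev's inequality is the sharpest standard bound available.
Var(W) = E[W²] − (E[W])² = 519 − 256 = 263.
Chebyshev's inequality: Pr(|W − μ| ≥ t) ≤ Var(W)/t² = 263/441 = 0.5964.

0.5964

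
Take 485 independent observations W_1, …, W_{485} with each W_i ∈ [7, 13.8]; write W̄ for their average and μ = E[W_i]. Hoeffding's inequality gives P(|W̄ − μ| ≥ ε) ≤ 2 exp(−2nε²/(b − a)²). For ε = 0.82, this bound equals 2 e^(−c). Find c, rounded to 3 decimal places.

14.105

c = 2nε²/(b − a)² = 2·485·0.82² / 6.8² = 14.1053.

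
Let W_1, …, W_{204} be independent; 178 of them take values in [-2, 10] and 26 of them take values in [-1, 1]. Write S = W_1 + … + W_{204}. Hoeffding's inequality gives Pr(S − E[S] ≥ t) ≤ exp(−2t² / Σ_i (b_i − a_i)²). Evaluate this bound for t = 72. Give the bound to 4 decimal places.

0.6684

Σ(b_i − a_i)² = 178·12² + 26·2² = 25736.
Exponent = 2·72² / 25736 = 0.40286.
Bound = exp(−0.40286) = 0.66841.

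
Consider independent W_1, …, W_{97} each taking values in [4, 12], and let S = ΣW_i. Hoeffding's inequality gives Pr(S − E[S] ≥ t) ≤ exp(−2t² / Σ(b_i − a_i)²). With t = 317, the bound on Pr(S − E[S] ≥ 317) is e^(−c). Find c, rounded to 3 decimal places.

32.374

Σ(b_i − a_i)² = 97·(8)² = 6208.
c = 2t²/6208 = 2·317²/6208 = 32.3740.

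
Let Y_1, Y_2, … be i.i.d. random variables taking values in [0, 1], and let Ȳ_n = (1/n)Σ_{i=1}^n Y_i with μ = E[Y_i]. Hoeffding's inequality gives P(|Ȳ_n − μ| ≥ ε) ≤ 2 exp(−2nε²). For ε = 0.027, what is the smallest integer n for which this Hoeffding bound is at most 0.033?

2816

Require 2·exp(−2nε²) ≤ 0.033, i.e. 2nε² ≥ ln(2/0.033) = 4.104395.
So n ≥ 4.104395 / (2·0.027²) = 2815.086.
The smallest integer n is 2816.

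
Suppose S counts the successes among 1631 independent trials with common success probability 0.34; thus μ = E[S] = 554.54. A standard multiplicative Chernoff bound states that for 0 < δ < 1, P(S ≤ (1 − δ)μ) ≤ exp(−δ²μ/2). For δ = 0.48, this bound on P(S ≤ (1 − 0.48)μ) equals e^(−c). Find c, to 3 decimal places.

c = δ²μ/2 = 0.48²·554.54/2 = 63.8830.

63.883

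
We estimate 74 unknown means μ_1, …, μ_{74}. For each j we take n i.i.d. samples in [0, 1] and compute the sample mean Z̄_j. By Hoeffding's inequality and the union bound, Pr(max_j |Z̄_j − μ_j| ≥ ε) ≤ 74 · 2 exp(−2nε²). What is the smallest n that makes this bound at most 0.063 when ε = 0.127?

241

Need 2·74·exp(−2nε²) ≤ 0.063, i.e. exp(−2nε²) ≤ 0.063/148.
So 2nε² ≥ ln(148/0.063) = 7.761833.
Hence n ≥ 7.761833/(2·0.127²) = 240.617.
The smallest integer n is 241.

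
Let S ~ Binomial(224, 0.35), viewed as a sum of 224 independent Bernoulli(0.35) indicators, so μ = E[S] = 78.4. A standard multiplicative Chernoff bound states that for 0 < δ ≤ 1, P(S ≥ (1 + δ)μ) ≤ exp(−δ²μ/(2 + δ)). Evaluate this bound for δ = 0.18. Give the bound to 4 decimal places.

Exponent = δ²μ/(2 + δ) = 0.18²·78.4/2.18 = 1.1652.
Bound = exp(−1.1652) = 0.31186.

0.3119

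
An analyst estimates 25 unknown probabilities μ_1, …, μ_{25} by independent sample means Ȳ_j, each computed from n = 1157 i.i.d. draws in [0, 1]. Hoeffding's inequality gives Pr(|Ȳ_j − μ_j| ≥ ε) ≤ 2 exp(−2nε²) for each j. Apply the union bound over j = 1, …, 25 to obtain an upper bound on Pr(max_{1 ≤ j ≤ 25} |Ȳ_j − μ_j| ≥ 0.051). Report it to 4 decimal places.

0.1216

Per-experiment Hoeffding bound: 2·exp(−2·1157·0.051²) = 2·exp(−6.01871) = 0.0048656.
Union bound over 25 events: 25·0.0048656 = 0.12164.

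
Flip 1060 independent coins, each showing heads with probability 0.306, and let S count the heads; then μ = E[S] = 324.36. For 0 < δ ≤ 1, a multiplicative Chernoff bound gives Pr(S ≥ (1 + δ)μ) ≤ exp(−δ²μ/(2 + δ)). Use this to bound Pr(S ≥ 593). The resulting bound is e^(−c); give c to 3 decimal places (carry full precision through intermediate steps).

78.669

Write 593 = (1 + δ)μ, so δ = 593/324.36 − 1 = 0.8282156…
Then the exponent is δ²μ/(2 + δ) = (593 − μ)² / (μ·(2 + δ)) = 78.668625.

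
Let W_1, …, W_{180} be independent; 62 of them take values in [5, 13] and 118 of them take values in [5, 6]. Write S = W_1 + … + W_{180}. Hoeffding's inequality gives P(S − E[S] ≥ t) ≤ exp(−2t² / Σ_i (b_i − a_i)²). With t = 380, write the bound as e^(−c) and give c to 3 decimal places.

70.680

Σ(b_i − a_i)² = 62·8² + 118·1² = 4086.
c = 2t² / 4086 = 2·380² / 4086 = 70.6804.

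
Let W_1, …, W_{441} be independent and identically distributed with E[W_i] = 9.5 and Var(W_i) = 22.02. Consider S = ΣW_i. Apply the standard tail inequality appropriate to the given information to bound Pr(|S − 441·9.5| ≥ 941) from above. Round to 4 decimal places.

0.0110

With mean and variance of each term known, Chebyshev's inequality bounds the deviation of the sum (or sample mean).
Var(S) = n·Var(W_i) = 441·22.02 = 9710.82.
Chebyshev: Pr(|S − 441·9.5| ≥ 941) ≤ Var(S)/941² = 9710.82/885481 = 0.0110.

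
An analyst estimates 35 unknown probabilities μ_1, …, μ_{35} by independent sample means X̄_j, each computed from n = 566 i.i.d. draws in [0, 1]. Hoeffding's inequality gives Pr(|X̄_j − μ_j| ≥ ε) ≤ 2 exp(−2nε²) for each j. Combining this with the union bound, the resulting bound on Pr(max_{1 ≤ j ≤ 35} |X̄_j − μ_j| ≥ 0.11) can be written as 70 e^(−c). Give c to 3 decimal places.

13.697

Union bound over the 35 events: Pr(max_{1 ≤ j ≤ 35} |X̄_j − μ_j| ≥ 0.11) ≤ 35·2·exp(−2nε²) = 70 exp(−2·566·0.11²).
So c = 2·566·0.11² = 13.6972.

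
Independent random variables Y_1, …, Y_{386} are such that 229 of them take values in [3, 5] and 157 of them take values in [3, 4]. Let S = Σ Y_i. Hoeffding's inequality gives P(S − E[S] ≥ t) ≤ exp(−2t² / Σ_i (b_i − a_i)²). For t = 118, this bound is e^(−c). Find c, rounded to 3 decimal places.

Σ(b_i − a_i)² = 229·2² + 157·1² = 1073.
c = 2t² / 1073 = 2·118² / 1073 = 25.9534.

25.953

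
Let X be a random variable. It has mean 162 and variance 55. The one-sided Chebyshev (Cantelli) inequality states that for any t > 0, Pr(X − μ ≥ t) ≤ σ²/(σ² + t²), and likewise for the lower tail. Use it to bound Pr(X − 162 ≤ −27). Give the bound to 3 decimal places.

0.070

Here σ² = 55 and t = 27, so σ² + t² = 784.
Cantelli's bound: 55/784 = 0.0702.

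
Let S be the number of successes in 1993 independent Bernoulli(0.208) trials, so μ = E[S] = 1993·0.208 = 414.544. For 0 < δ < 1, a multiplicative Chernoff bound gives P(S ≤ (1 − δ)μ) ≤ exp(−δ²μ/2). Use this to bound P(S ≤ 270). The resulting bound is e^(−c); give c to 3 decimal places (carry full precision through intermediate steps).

25.200

Write 270 = (1 − δ)μ, so δ = 1 − 270/414.544 = 0.3486819…
Then the exponent is δ²μ/2 = (μ − 270)²/(2μ) = 25.199940.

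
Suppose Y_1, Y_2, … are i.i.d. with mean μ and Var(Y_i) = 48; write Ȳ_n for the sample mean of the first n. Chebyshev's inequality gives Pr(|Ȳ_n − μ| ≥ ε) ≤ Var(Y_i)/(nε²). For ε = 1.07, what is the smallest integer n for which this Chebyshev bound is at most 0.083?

Require 48/(n·1.07²) ≤ 0.083, i.e. n ≥ 48/(0.083·1.07²) = 505.121.
The smallest integer n is 506.

506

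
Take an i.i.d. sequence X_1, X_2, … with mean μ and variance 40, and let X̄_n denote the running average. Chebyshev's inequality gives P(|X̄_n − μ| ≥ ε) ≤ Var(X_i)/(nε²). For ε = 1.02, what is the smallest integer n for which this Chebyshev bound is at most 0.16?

241

Require 40/(n·1.02²) ≤ 0.16, i.e. n ≥ 40/(0.16·1.02²) = 240.292.
The smallest integer n is 241.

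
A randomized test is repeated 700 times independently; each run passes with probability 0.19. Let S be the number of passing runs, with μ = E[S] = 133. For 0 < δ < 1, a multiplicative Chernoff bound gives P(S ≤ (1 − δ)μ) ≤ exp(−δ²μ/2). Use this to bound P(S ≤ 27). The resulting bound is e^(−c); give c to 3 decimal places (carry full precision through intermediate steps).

Write 27 = (1 − δ)μ, so δ = 1 − 27/133 = 0.7969925…
Then the exponent is δ²μ/2 = (μ − 27)²/(2μ) = 42.240602.

42.241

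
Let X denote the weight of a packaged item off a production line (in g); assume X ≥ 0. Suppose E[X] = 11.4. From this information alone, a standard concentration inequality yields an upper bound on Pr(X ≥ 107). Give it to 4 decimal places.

Only the mean of a non-negative variable is known, so Markov's inequality is the applicable tail bound.
Markov's inequality: for a non-negative random variable, Pr(X ≥ a) ≤ E[X]/a.
Here E[X] = 11.4 and a = 107, so the bound is 11.4/107 = 0.1065.

0.1065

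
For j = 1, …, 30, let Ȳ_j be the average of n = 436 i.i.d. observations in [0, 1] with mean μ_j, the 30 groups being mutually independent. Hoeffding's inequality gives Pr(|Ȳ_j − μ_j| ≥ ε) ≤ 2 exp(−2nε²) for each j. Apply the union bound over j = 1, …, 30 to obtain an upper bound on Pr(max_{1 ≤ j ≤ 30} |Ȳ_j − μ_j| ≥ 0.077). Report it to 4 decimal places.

Per-experiment Hoeffding bound: 2·exp(−2·436·0.077²) = 2·exp(−5.17009) = 0.011368.
Union bound over 30 events: 30·0.011368 = 0.34104.

0.3410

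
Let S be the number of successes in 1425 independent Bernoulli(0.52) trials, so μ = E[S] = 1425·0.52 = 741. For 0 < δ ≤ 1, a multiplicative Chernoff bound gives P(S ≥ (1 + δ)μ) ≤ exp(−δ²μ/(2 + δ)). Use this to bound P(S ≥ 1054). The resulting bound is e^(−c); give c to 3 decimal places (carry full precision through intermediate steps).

54.579

Write 1054 = (1 + δ)μ, so δ = 1054/741 − 1 = 0.4224022…
Then the exponent is δ²μ/(2 + δ) = (1054 − μ)² / (μ·(2 + δ)) = 54.578830.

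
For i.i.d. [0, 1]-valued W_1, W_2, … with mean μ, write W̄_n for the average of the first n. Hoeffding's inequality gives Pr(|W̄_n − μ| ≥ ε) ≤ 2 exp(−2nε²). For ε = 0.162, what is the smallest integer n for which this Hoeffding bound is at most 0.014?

Require 2·exp(−2nε²) ≤ 0.014, i.e. 2nε² ≥ ln(2/0.014) = 4.961845.
So n ≥ 4.961845 / (2·0.162²) = 94.533.
The smallest integer n is 95.

95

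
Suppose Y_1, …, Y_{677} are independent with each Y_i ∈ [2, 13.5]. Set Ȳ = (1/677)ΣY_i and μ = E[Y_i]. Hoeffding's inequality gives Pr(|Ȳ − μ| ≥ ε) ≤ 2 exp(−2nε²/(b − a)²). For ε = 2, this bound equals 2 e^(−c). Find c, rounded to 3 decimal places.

c = 2nε²/(b − a)² = 2·677·2² / 11.5² = 40.9527.

40.953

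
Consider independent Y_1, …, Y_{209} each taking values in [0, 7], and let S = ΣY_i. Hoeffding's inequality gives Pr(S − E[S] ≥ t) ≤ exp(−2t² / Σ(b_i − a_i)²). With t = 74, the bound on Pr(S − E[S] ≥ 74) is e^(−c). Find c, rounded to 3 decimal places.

1.069

Σ(b_i − a_i)² = 209·(7)² = 10241.
c = 2t²/10241 = 2·74²/10241 = 1.0694.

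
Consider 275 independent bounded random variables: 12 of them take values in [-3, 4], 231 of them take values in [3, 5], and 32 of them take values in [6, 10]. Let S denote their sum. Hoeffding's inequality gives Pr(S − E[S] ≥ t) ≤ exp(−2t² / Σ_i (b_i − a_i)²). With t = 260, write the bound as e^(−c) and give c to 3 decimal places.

Σ(b_i − a_i)² = 12·7² + 231·2² + 32·4² = 2024.
c = 2t² / 2024 = 2·260² / 2024 = 66.7984.

66.798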